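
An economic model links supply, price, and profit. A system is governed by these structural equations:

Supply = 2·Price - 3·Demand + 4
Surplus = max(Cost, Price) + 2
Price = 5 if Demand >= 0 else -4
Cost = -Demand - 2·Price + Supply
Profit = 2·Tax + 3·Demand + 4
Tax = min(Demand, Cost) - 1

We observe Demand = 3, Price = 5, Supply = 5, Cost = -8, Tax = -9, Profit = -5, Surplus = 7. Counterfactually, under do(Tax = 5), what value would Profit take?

The intervention breaks the incoming arrows to Tax: Tax = min(Demand, Cost) - 1 no longer applies, and Tax = 5.
Profit = 2·Tax + 3·Demand + 4  [with Tax=5, Demand=3]  = 23

23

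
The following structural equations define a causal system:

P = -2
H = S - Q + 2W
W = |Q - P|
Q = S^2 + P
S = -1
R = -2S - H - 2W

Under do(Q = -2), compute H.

do(Q=-2) replaces the equation Q = S^2 + P with the constant Q = -2.
W = |Q - P|  [with Q=-2, P=-2]  = 0
H = S - Q + 2W  [with S=-1, Q=-2, W=0]  = 1

1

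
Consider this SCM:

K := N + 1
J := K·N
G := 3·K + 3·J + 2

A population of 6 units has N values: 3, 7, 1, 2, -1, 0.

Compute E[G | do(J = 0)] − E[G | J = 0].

7.5

Under do(J=0), J's equation is replaced by J=0 for every unit. Per-unit G: 14, 26, 8, 11, 2, 5. Mean = 11.
Conditioning on J=0 selects the 2 unit(s) with N ∈ {-1, 0}. Their G values: 2, 5. Mean = 3.5.
Difference = 11 − 3.5 = 7.5.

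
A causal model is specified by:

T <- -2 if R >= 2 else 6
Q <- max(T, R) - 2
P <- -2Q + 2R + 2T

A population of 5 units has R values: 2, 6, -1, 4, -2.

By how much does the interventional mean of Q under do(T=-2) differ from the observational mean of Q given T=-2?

-2.2

do(T=-2) breaks T's dependence on R. With T=-2 fixed, Q across the units is 0, 4, -3, 2, -4, mean -0.2.
Conditioning on T=-2 selects the 3 unit(s) with R ∈ {2, 6, 4}. Their Q values: 0, 4, 2. Mean = 2.
Difference = -0.2 − 2 = -2.2.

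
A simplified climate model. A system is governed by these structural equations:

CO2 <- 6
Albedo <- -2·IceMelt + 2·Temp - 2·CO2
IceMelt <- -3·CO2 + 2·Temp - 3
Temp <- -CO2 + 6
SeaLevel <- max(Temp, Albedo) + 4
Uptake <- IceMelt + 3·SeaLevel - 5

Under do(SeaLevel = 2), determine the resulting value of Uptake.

-20

The intervention breaks the incoming arrows to SeaLevel: SeaLevel <- max(Temp, Albedo) + 4 no longer applies, and SeaLevel = 2.
Temp = -CO2 + 6  [with CO2=6]  = 0
IceMelt = -3·CO2 + 2·Temp - 3  [with CO2=6, Temp=0]  = -21
Uptake = IceMelt + 3·SeaLevel - 5  [with IceMelt=-21, SeaLevel=2]  = -20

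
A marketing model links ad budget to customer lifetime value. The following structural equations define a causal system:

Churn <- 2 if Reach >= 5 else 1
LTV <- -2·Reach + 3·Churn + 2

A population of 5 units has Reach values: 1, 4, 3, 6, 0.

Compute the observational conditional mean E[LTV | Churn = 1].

1

Conditioning on Churn=1 selects the 4 unit(s) with Reach ∈ {1, 4, 3, 0}. Their LTV values: 3, -3, -1, 5. Mean = 1.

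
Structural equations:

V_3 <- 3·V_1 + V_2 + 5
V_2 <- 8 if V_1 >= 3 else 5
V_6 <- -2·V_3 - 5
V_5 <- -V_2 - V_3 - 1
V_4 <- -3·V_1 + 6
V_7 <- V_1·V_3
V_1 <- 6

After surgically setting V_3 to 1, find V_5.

-10

do(V_3=1) replaces the equation V_3 <- 3·V_1 + V_2 + 5 with the constant V_3 = 1.
V_2 = 8 if V_1 >= 3 else 5  [with V_1=6]  = 8
V_5 = -V_2 - V_3 - 1  [with V_2=8, V_3=1]  = -10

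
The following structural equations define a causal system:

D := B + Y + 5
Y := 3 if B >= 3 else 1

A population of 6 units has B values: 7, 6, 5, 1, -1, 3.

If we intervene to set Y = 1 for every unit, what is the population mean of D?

9.5

do(Y=1) breaks Y's dependence on B. With Y=1 fixed, D across the units is 13, 12, 11, 7, 5, 9, mean 9.5.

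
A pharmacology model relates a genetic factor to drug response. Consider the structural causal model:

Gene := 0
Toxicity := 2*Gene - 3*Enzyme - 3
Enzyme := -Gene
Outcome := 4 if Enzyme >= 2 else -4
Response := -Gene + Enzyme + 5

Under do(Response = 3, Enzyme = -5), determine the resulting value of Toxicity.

The joint intervention fixes Response = 3, Enzyme = -5, removing each variable's own equation.
Toxicity = 2*Gene - 3*Enzyme - 3  [with Gene=0, Enzyme=-5]  = 12

12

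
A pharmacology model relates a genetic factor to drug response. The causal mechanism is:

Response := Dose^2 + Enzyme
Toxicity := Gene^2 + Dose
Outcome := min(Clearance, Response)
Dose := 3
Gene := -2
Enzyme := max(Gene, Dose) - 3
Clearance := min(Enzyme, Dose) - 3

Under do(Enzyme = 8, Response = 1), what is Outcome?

Under do(Enzyme = 8, Response = 1), each intervened variable's structural equation is replaced by its fixed value.
Clearance = min(Enzyme, Dose) - 3  [with Enzyme=8, Dose=3]  = 0
Outcome = min(Clearance, Response)  [with Clearance=0, Response=1]  = 0

0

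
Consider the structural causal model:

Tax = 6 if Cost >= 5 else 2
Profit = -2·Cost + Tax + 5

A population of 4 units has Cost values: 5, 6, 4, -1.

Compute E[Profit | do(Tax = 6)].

4

The intervention sets Tax=6 in all 4 units regardless of Cost. Recomputing Profit per unit gives 1, -1, 3, 13; average 4.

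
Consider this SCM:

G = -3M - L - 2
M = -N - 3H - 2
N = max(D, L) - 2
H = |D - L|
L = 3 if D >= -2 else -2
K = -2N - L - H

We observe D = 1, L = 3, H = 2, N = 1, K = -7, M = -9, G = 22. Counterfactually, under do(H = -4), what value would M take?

The intervention breaks the incoming arrows to H: H = |D - L| no longer applies, and H = -4.
L = 3 if D >= -2 else -2  [with D=1]  = 3
N = max(D, L) - 2  [with D=1, L=3]  = 1
M = -N - 3H - 2  [with N=1, H=-4]  = 9

9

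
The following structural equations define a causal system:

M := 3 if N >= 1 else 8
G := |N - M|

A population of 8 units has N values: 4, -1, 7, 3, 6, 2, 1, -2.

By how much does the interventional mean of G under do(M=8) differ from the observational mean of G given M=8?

-4

The intervention sets M=8 in all 8 units regardless of N. Recomputing G per unit gives 4, 9, 1, 5, 2, 6, 7, 10; average 5.5.
Conditioning on M=8 selects the 2 unit(s) with N ∈ {-1, -2}. Their G values: 9, 10. Mean = 9.5.
Difference = 5.5 − 9.5 = -4.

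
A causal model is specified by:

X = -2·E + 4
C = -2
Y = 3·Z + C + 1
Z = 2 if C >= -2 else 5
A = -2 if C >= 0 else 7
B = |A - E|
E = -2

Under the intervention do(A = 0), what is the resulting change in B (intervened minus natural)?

The intervention breaks the incoming arrows to A: A = -2 if C >= 0 else 7 no longer applies, and A = 0.
B = |A - E|  [with A=0, E=-2]  = 2
Without intervention: A = -2 if C >= 0 else 7  [with C=-2]  = 7; B = |A - E|  [with A=7, E=-2]  = 9.
Change = 2 − 9 = -7.

-7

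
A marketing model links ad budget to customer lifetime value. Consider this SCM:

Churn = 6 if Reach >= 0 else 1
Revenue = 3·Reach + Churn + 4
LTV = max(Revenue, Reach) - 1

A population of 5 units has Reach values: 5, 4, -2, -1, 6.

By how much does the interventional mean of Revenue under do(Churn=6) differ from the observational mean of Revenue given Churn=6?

The intervention sets Churn=6 in all 5 units regardless of Reach. Recomputing Revenue per unit gives 25, 22, 4, 7, 28; average 17.2.
E[Revenue|Churn=6] averages over only the 3 units with Churn=6 (Reach = 5, 4, 6): Revenue = 25, 22, 28, mean 25.
Difference = 17.2 − 25 = -7.8.

-7.8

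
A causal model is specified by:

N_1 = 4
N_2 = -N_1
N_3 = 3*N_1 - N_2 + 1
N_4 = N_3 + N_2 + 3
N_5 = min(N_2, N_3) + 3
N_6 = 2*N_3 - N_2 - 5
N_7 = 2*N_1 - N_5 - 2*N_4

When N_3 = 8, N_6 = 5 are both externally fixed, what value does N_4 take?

7

Setting N_3 = 8, N_6 = 5 by intervention discards those variables' equations.
N_2 = -N_1  [with N_1=4]  = -4
N_4 = N_3 + N_2 + 3  [with N_3=8, N_2=-4]  = 7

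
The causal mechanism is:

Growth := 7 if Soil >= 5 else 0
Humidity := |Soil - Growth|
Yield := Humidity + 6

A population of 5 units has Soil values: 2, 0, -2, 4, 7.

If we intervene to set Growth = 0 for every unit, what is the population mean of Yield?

9

Under do(Growth=0), Growth's equation is replaced by Growth=0 for every unit. Per-unit Yield: 8, 6, 8, 10, 13. Mean = 9.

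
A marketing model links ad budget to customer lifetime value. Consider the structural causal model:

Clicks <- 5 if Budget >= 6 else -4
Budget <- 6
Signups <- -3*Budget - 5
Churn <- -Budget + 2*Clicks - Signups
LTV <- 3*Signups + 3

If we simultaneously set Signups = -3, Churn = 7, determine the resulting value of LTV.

Setting Signups = -3, Churn = 7 by intervention discards those variables' equations.
LTV = 3*Signups + 3  [with Signups=-3]  = -6

-6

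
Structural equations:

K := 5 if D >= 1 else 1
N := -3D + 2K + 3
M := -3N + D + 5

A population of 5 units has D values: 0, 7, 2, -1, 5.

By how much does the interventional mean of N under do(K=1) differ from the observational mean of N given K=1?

do(K=1) breaks K's dependence on D. With K=1 fixed, N across the units is 5, -16, -1, 8, -10, mean -2.8.
E[N|K=1] averages over only the 2 units with K=1 (D = 0, -1): N = 5, 8, mean 6.5.
Difference = -2.8 − 6.5 = -9.3.

-9.3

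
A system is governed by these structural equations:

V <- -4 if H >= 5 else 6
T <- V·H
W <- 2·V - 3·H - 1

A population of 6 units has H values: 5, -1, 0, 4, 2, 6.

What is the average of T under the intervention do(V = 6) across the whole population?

Under do(V=6), V's equation is replaced by V=6 for every unit. Per-unit T: 30, -6, 0, 24, 12, 36. Mean = 16.

16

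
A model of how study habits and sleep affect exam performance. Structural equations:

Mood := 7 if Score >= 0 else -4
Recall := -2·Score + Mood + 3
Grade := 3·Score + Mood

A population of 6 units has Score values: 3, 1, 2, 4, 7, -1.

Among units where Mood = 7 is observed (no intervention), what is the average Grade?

17.2

E[Grade|Mood=7] averages over only the 5 units with Mood=7 (Score = 3, 1, 2, 4, 7): Grade = 16, 10, 13, 19, 28, mean 17.2.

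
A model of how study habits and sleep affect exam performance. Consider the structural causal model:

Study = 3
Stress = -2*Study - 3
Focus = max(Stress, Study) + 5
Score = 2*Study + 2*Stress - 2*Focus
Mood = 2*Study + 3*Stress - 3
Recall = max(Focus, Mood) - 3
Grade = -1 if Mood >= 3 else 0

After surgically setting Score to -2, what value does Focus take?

Under do(Score=-2), the mechanism Score = 2*Study + 2*Stress - 2*Focus is discarded; Score is fixed at -2.
Since Focus is not a descendant of the intervened variable, it is unaffected.
Stress = -2*Study - 3  [with Study=3]  = -9
Focus = max(Stress, Study) + 5  [with Stress=-9, Study=3]  = 8

8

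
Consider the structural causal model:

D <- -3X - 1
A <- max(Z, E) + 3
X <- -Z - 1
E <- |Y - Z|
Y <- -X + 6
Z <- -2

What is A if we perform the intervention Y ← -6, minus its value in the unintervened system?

-3

do(Y=-6) replaces the equation Y <- -X + 6 with the constant Y = -6.
E = |Y - Z|  [with Y=-6, Z=-2]  = 4
A = max(Z, E) + 3  [with Z=-2, E=4]  = 7
Without intervention: X = -Z - 1  [with Z=-2]  = 1; Y = -X + 6  [with X=1]  = 5; E = |Y - Z|  [with Y=5, Z=-2]  = 7; A = max(Z, E) + 3  [with Z=-2, E=7]  = 10.
Change = 7 − 10 = -3.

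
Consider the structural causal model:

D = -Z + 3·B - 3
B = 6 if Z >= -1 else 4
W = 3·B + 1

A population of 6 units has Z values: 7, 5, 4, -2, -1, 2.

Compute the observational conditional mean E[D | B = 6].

Observing B=6 restricts to units where B's equation naturally yields 6: Z ∈ {7, 5, 4, -1, 2}. In that subpopulation D = 8, 10, 11, 16, 13, mean 11.6.

11.6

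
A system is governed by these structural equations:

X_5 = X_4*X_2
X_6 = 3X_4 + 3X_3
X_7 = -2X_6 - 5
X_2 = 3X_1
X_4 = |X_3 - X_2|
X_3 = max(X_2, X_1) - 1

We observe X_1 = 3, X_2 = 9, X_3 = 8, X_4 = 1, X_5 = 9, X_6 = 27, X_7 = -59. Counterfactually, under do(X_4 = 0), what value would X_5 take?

0

Intervening sets X_4 = 0 and removes its equation (X_4 = |X_3 - X_2|).
X_2 = 3X_1  [with X_1=3]  = 9
X_5 = X_4*X_2  [with X_4=0, X_2=9]  = 0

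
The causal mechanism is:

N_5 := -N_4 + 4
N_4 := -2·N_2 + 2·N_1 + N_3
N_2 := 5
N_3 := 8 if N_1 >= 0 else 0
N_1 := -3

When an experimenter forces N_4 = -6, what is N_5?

Intervening sets N_4 = -6 and removes its equation (N_4 := -2·N_2 + 2·N_1 + N_3).
N_5 = -N_4 + 4  [with N_4=-6]  = 10

10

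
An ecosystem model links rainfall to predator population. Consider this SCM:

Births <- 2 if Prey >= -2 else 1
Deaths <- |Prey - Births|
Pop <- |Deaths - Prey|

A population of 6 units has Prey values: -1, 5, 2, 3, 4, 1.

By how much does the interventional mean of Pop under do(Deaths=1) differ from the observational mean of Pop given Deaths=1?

1

The intervention sets Deaths=1 in all 6 units regardless of Prey. Recomputing Pop per unit gives 2, 4, 1, 2, 3, 0; average 2.
Conditioning on Deaths=1 selects the 2 unit(s) with Prey ∈ {3, 1}. Their Pop values: 2, 0. Mean = 1.
Difference = 2 − 1 = 1.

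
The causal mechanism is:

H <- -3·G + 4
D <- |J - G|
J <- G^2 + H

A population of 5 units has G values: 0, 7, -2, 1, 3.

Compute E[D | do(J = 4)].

Every unit gets J=4 under the intervention. D values become 4, 3, 6, 3, 1; E[D|do(J=4)] = 3.4.

3.4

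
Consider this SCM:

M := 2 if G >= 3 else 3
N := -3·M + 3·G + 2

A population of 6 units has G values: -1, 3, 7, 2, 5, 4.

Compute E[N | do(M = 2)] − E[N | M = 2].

-4.25

Every unit gets M=2 under the intervention. N values become -7, 5, 17, 2, 11, 8; E[N|do(M=2)] = 6.
Observing M=2 restricts to units where M's equation naturally yields 2: G ∈ {3, 7, 5, 4}. In that subpopulation N = 5, 17, 11, 8, mean 10.25.
Difference = 6 − 10.25 = -4.25.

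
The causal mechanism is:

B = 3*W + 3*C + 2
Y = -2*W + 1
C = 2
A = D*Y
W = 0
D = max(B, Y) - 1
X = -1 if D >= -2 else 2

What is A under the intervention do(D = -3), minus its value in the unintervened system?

The intervention breaks the incoming arrows to D: D = max(B, Y) - 1 no longer applies, and D = -3.
Y = -2*W + 1  [with W=0]  = 1
A = D*Y  [with D=-3, Y=1]  = -3
Without intervention: B = 3*W + 3*C + 2  [with W=0, C=2]  = 8; Y = -2*W + 1  [with W=0]  = 1; D = max(B, Y) - 1  [with B=8, Y=1]  = 7; A = D*Y  [with D=7, Y=1]  = 7.
Change = -3 − 7 = -10.

-10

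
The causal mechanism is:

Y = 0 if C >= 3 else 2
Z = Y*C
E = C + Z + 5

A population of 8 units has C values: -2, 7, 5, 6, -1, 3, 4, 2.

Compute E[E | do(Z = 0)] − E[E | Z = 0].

Under do(Z=0), Z's equation is replaced by Z=0 for every unit. Per-unit E: 3, 12, 10, 11, 4, 8, 9, 7. Mean = 8.
Conditioning on Z=0 selects the 5 unit(s) with C ∈ {7, 5, 6, 3, 4}. Their E values: 12, 10, 11, 8, 9. Mean = 10.
Difference = 8 − 10 = -2.

-2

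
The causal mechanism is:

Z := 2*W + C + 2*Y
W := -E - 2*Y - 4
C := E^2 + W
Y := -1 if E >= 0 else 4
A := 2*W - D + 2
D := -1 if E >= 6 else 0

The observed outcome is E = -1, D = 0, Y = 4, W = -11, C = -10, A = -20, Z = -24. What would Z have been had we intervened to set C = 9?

Under do(C=9), the mechanism C := E^2 + W is discarded; C is fixed at 9.
Y = -1 if E >= 0 else 4  [with E=-1]  = 4
W = -E - 2*Y - 4  [with E=-1, Y=4]  = -11
Z = 2*W + C + 2*Y  [with W=-11, C=9, Y=4]  = -5

-5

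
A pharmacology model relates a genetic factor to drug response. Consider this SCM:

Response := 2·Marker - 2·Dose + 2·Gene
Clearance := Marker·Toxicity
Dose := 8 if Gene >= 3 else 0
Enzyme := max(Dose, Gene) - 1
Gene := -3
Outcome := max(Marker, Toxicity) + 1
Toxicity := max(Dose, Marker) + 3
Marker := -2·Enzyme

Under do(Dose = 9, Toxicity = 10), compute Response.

-56

Setting Dose = 9, Toxicity = 10 by intervention discards those variables' equations.
Enzyme = max(Dose, Gene) - 1  [with Dose=9, Gene=-3]  = 8
Marker = -2·Enzyme  [with Enzyme=8]  = -16
Response = 2·Marker - 2·Dose + 2·Gene  [with Marker=-16, Dose=9, Gene=-3]  = -56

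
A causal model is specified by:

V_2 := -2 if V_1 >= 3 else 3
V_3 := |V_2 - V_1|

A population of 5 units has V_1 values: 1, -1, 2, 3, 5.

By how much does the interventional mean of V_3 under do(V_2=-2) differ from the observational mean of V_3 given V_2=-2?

The intervention sets V_2=-2 in all 5 units regardless of V_1. Recomputing V_3 per unit gives 3, 1, 4, 5, 7; average 4.
Conditioning on V_2=-2 selects the 2 unit(s) with V_1 ∈ {3, 5}. Their V_3 values: 5, 7. Mean = 6.
Difference = 4 − 6 = -2.

-2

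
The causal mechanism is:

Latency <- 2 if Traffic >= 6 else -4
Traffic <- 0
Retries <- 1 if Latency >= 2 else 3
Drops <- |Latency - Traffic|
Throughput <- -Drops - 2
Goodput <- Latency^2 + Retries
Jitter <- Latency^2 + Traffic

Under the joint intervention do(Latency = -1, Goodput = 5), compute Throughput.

Under do(Latency = -1, Goodput = 5), each intervened variable's structural equation is replaced by its fixed value.
Drops = |Latency - Traffic|  [with Latency=-1, Traffic=0]  = 1
Throughput = -Drops - 2  [with Drops=1]  = -3

-3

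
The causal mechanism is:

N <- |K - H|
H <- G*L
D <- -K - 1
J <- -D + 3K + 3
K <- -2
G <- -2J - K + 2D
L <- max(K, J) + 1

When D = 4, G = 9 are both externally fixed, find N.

The joint intervention fixes D = 4, G = 9, removing each variable's own equation.
J = -D + 3K + 3  [with D=4, K=-2]  = -7
L = max(K, J) + 1  [with K=-2, J=-7]  = -1
H = G*L  [with G=9, L=-1]  = -9
N = |K - H|  [with K=-2, H=-9]  = 7

7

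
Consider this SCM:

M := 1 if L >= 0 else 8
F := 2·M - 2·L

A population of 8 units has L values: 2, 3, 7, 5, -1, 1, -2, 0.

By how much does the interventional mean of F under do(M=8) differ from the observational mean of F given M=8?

-6.75

Under do(M=8), M's equation is replaced by M=8 for every unit. Per-unit F: 12, 10, 2, 6, 18, 14, 20, 16. Mean = 12.25.
Observing M=8 restricts to units where M's equation naturally yields 8: L ∈ {-1, -2}. In that subpopulation F = 18, 20, mean 19.
Difference = 12.25 − 19 = -6.75.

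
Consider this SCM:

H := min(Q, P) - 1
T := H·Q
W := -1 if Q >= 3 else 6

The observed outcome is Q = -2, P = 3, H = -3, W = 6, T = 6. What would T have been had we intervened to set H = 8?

do(H=8) replaces the equation H := min(Q, P) - 1 with the constant H = 8.
T = H·Q  [with H=8, Q=-2]  = -16

-16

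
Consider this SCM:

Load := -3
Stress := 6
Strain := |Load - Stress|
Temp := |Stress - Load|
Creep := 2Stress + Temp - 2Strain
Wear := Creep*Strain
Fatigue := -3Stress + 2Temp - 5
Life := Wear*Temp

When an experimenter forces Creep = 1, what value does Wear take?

9

The intervention breaks the incoming arrows to Creep: Creep := 2Stress + Temp - 2Strain no longer applies, and Creep = 1.
Strain = |Load - Stress|  [with Load=-3, Stress=6]  = 9
Wear = Creep*Strain  [with Creep=1, Strain=9]  = 9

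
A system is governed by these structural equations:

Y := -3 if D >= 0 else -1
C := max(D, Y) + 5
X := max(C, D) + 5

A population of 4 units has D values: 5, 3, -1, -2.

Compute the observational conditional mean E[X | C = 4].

Observing C=4 restricts to units where C's equation naturally yields 4: D ∈ {-1, -2}. In that subpopulation X = 9, 9, mean 9.

9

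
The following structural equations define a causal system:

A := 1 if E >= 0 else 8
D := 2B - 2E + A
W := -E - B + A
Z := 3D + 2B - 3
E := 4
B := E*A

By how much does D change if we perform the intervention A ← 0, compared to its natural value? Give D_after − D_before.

Under do(A=0), the mechanism A := 1 if E >= 0 else 8 is discarded; A is fixed at 0.
B = E*A  [with E=4, A=0]  = 0
D = 2B - 2E + A  [with B=0, E=4, A=0]  = -8
Without intervention: A = 1 if E >= 0 else 8  [with E=4]  = 1; B = E*A  [with E=4, A=1]  = 4; D = 2B - 2E + A  [with B=4, E=4, A=1]  = 1.
Change = -8 − 1 = -9.

-9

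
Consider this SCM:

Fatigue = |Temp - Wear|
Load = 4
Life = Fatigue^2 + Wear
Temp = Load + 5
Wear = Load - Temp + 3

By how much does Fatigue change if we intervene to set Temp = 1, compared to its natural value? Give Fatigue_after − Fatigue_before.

Under do(Temp=1), the mechanism Temp = Load + 5 is discarded; Temp is fixed at 1.
Wear = Load - Temp + 3  [with Load=4, Temp=1]  = 6
Fatigue = |Temp - Wear|  [with Temp=1, Wear=6]  = 5
Without intervention: Temp = Load + 5  [with Load=4]  = 9; Wear = Load - Temp + 3  [with Load=4, Temp=9]  = -2; Fatigue = |Temp - Wear|  [with Temp=9, Wear=-2]  = 11.
Change = 5 − 11 = -6.

-6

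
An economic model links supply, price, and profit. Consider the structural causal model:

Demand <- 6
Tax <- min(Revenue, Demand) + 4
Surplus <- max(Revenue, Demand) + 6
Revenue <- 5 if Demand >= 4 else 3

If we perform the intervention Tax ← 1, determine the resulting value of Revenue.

5

Under do(Tax=1), the mechanism Tax <- min(Revenue, Demand) + 4 is discarded; Tax is fixed at 1.
Since Revenue is not a descendant of the intervened variable, it is unaffected.
Revenue = 5 if Demand >= 4 else 3  [with Demand=6]  = 5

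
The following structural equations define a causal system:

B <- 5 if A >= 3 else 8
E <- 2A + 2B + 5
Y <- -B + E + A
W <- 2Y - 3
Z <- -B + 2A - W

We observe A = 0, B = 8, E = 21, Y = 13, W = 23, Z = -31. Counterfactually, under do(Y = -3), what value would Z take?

Under do(Y=-3), the mechanism Y <- -B + E + A is discarded; Y is fixed at -3.
B = 5 if A >= 3 else 8  [with A=0]  = 8
W = 2Y - 3  [with Y=-3]  = -9
Z = -B + 2A - W  [with B=8, A=0, W=-9]  = 1

1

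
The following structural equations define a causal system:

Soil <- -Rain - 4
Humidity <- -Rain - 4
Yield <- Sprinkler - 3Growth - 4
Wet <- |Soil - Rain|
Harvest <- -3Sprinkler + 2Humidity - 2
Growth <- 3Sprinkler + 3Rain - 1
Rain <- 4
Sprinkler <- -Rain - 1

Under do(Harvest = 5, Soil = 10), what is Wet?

6

Under do(Harvest = 5, Soil = 10), each intervened variable's structural equation is replaced by its fixed value.
Wet = |Soil - Rain|  [with Soil=10, Rain=4]  = 6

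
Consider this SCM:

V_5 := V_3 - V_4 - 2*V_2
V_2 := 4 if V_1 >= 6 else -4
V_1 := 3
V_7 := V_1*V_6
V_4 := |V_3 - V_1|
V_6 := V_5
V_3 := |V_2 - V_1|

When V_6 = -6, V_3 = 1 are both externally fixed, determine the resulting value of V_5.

Under do(V_6 = -6, V_3 = 1), each intervened variable's structural equation is replaced by its fixed value.
V_2 = 4 if V_1 >= 6 else -4  [with V_1=3]  = -4
V_4 = |V_3 - V_1|  [with V_3=1, V_1=3]  = 2
V_5 = V_3 - V_4 - 2*V_2  [with V_3=1, V_4=2, V_2=-4]  = 7

7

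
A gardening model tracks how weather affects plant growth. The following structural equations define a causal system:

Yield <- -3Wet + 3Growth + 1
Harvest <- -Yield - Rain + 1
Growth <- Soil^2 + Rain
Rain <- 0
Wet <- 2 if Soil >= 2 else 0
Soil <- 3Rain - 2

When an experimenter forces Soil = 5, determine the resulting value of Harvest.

-69

Under do(Soil=5), the mechanism Soil <- 3Rain - 2 is discarded; Soil is fixed at 5.
Wet = 2 if Soil >= 2 else 0  [with Soil=5]  = 2
Growth = Soil^2 + Rain  [with Soil=5, Rain=0]  = 25
Yield = -3Wet + 3Growth + 1  [with Wet=2, Growth=25]  = 70
Harvest = -Yield - Rain + 1  [with Yield=70, Rain=0]  = -69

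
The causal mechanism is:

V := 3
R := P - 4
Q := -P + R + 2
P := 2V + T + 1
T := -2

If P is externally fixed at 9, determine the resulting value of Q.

-2

do(P=9) replaces the equation P := 2V + T + 1 with the constant P = 9.
R = P - 4  [with P=9]  = 5
Q = -P + R + 2  [with P=9, R=5]  = -2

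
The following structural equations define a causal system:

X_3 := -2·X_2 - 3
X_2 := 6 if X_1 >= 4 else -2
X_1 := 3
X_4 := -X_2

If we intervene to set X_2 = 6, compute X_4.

-6

Under do(X_2=6), the mechanism X_2 := 6 if X_1 >= 4 else -2 is discarded; X_2 is fixed at 6.
X_4 = -X_2  [with X_2=6]  = -6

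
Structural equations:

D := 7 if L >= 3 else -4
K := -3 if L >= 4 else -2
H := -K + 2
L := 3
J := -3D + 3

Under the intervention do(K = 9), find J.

do(K=9) replaces the equation K := -3 if L >= 4 else -2 with the constant K = 9.
Since J is not a descendant of the intervened variable, it is unaffected.
D = 7 if L >= 3 else -4  [with L=3]  = 7
J = -3D + 3  [with D=7]  = -18

-18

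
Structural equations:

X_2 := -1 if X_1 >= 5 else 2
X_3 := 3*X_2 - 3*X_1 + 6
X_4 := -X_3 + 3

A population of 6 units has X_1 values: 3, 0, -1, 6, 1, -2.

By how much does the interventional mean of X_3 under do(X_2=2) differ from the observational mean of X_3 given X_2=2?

-2.9

Every unit gets X_2=2 under the intervention. X_3 values become 3, 12, 15, -6, 9, 18; E[X_3|do(X_2=2)] = 8.5.
Observing X_2=2 restricts to units where X_2's equation naturally yields 2: X_1 ∈ {3, 0, -1, 1, -2}. In that subpopulation X_3 = 3, 12, 15, 9, 18, mean 11.4.
Difference = 8.5 − 11.4 = -2.9.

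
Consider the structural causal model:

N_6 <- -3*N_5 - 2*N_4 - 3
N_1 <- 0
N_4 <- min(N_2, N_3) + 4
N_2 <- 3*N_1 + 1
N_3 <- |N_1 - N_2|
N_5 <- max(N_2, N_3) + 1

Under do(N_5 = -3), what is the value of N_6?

The intervention breaks the incoming arrows to N_5: N_5 <- max(N_2, N_3) + 1 no longer applies, and N_5 = -3.
N_2 = 3*N_1 + 1  [with N_1=0]  = 1
N_3 = |N_1 - N_2|  [with N_1=0, N_2=1]  = 1
N_4 = min(N_2, N_3) + 4  [with N_2=1, N_3=1]  = 5
N_6 = -3*N_5 - 2*N_4 - 3  [with N_5=-3, N_4=5]  = -4

-4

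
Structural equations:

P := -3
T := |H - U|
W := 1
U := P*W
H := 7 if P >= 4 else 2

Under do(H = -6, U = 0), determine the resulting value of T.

The joint intervention fixes H = -6, U = 0, removing each variable's own equation.
T = |H - U|  [with H=-6, U=0]  = 6

6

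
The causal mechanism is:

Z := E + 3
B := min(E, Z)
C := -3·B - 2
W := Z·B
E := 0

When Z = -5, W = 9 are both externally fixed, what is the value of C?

Setting Z = -5, W = 9 by intervention discards those variables' equations.
B = min(E, Z)  [with E=0, Z=-5]  = -5
C = -3·B - 2  [with B=-5]  = 13

13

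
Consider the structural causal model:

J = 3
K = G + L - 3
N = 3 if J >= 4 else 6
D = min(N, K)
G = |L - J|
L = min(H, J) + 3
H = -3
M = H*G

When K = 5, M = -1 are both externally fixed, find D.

5

Under do(K = 5, M = -1), each intervened variable's structural equation is replaced by its fixed value.
N = 3 if J >= 4 else 6  [with J=3]  = 6
D = min(N, K)  [with N=6, K=5]  = 5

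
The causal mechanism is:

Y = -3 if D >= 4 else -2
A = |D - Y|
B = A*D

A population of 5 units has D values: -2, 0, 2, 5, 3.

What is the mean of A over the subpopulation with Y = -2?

E[A|Y=-2] averages over only the 4 units with Y=-2 (D = -2, 0, 2, 3): A = 0, 2, 4, 5, mean 2.75.

2.75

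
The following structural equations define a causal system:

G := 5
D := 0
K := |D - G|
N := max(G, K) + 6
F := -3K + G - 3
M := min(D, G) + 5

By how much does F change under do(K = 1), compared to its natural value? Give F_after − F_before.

12

do(K=1) replaces the equation K := |D - G| with the constant K = 1.
F = -3K + G - 3  [with K=1, G=5]  = -1
Without intervention: K = |D - G|  [with D=0, G=5]  = 5; F = -3K + G - 3  [with K=5, G=5]  = -13.
Change = -1 − (-13) = 12.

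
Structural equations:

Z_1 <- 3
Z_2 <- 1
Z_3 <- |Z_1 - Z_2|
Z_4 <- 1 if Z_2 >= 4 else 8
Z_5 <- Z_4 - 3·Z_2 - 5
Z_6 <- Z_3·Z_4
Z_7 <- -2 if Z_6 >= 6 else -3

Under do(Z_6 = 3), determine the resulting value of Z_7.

Intervening sets Z_6 = 3 and removes its equation (Z_6 <- Z_3·Z_4).
Z_7 = -2 if Z_6 >= 6 else -3  [with Z_6=3]  = -3

-3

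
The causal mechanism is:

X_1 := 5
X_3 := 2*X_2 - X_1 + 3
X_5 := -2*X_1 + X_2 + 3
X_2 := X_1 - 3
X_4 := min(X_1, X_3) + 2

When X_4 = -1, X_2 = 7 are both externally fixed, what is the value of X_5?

The joint intervention fixes X_4 = -1, X_2 = 7, removing each variable's own equation.
X_5 = -2*X_1 + X_2 + 3  [with X_1=5, X_2=7]  = 0

0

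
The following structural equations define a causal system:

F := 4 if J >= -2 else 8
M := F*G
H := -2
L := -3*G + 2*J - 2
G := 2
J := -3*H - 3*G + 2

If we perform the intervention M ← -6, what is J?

do(M=-6) replaces the equation M := F*G with the constant M = -6.
J is not downstream of the intervention, so its value is determined by the original equations.
J = -3*H - 3*G + 2  [with H=-2, G=2]  = 2

2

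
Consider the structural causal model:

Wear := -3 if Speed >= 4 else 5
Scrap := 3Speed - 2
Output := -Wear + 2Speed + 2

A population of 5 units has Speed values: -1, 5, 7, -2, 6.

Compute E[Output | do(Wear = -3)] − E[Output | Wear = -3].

-6

The intervention sets Wear=-3 in all 5 units regardless of Speed. Recomputing Output per unit gives 3, 15, 19, 1, 17; average 11.
Observing Wear=-3 restricts to units where Wear's equation naturally yields -3: Speed ∈ {5, 7, 6}. In that subpopulation Output = 15, 19, 17, mean 17.
Difference = 11 − 17 = -6.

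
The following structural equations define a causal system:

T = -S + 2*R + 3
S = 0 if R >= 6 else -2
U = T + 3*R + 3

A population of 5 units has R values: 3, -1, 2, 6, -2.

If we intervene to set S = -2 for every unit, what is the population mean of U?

The intervention sets S=-2 in all 5 units regardless of R. Recomputing U per unit gives 23, 3, 18, 38, -2; average 16.

16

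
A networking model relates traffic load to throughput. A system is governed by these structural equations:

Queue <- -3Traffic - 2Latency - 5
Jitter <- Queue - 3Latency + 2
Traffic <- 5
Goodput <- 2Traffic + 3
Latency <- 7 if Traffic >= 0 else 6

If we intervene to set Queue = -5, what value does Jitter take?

-24

The intervention breaks the incoming arrows to Queue: Queue <- -3Traffic - 2Latency - 5 no longer applies, and Queue = -5.
Latency = 7 if Traffic >= 0 else 6  [with Traffic=5]  = 7
Jitter = Queue - 3Latency + 2  [with Queue=-5, Latency=7]  = -24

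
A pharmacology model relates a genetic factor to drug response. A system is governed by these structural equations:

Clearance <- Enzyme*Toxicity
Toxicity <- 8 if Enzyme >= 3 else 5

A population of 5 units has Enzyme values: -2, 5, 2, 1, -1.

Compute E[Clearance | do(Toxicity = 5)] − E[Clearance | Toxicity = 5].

do(Toxicity=5) breaks Toxicity's dependence on Enzyme. With Toxicity=5 fixed, Clearance across the units is -10, 25, 10, 5, -5, mean 5.
E[Clearance|Toxicity=5] averages over only the 4 units with Toxicity=5 (Enzyme = -2, 2, 1, -1): Clearance = -10, 10, 5, -5, mean 0.
Difference = 5 − 0 = 5.

5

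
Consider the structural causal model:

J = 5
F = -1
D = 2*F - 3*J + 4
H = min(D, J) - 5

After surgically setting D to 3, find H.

-2

The intervention breaks the incoming arrows to D: D = 2*F - 3*J + 4 no longer applies, and D = 3.
H = min(D, J) - 5  [with D=3, J=5]  = -2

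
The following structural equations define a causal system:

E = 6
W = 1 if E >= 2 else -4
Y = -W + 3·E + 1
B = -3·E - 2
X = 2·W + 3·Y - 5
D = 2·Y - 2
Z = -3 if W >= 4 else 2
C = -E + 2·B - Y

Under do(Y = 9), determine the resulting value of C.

-55

The intervention breaks the incoming arrows to Y: Y = -W + 3·E + 1 no longer applies, and Y = 9.
B = -3·E - 2  [with E=6]  = -20
C = -E + 2·B - Y  [with E=6, B=-20, Y=9]  = -55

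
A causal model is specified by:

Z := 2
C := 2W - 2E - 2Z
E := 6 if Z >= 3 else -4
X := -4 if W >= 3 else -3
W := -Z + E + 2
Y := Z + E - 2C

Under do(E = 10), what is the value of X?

-4

do(E=10) replaces the equation E := 6 if Z >= 3 else -4 with the constant E = 10.
W = -Z + E + 2  [with Z=2, E=10]  = 10
X = -4 if W >= 3 else -3  [with W=10]  = -4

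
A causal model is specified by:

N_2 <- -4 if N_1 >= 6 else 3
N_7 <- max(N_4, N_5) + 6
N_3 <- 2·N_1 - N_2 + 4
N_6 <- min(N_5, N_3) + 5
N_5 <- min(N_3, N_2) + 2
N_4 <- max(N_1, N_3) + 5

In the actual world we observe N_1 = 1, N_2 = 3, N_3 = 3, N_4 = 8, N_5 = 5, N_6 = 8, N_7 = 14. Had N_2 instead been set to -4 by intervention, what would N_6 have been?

3

Under do(N_2=-4), the mechanism N_2 <- -4 if N_1 >= 6 else 3 is discarded; N_2 is fixed at -4.
N_3 = 2·N_1 - N_2 + 4  [with N_1=1, N_2=-4]  = 10
N_5 = min(N_3, N_2) + 2  [with N_3=10, N_2=-4]  = -2
N_6 = min(N_5, N_3) + 5  [with N_5=-2, N_3=10]  = 3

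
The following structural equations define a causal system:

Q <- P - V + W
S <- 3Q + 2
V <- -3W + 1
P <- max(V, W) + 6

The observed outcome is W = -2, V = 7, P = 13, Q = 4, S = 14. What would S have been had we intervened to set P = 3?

do(P=3) replaces the equation P <- max(V, W) + 6 with the constant P = 3.
V = -3W + 1  [with W=-2]  = 7
Q = P - V + W  [with P=3, V=7, W=-2]  = -6
S = 3Q + 2  [with Q=-6]  = -16

-16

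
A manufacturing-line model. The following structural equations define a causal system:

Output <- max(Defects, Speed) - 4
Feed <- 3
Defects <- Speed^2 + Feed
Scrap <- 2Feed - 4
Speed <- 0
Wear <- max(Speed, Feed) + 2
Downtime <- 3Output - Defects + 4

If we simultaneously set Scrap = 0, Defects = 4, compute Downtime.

Setting Scrap = 0, Defects = 4 by intervention discards those variables' equations.
Output = max(Defects, Speed) - 4  [with Defects=4, Speed=0]  = 0
Downtime = 3Output - Defects + 4  [with Output=0, Defects=4]  = 0

0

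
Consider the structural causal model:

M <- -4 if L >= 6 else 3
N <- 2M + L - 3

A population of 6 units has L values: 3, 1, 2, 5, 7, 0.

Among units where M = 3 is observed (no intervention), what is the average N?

5.2

E[N|M=3] averages over only the 5 units with M=3 (L = 3, 1, 2, 5, 0): N = 6, 4, 5, 8, 3, mean 5.2.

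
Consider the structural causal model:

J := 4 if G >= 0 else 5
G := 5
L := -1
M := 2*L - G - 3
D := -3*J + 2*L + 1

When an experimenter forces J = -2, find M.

-10

do(J=-2) replaces the equation J := 4 if G >= 0 else 5 with the constant J = -2.
M is not downstream of the intervention, so its value is determined by the original equations.
M = 2*L - G - 3  [with L=-1, G=5]  = -10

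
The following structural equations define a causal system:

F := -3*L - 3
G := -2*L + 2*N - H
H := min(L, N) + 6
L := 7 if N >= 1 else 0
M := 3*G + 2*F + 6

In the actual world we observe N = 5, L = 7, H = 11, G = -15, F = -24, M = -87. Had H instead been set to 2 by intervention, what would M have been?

-60

The intervention breaks the incoming arrows to H: H := min(L, N) + 6 no longer applies, and H = 2.
L = 7 if N >= 1 else 0  [with N=5]  = 7
G = -2*L + 2*N - H  [with L=7, N=5, H=2]  = -6
F = -3*L - 3  [with L=7]  = -24
M = 3*G + 2*F + 6  [with G=-6, F=-24]  = -60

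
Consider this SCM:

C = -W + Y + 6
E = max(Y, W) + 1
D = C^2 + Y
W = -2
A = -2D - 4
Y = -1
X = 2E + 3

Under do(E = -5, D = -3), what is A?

2

Setting E = -5, D = -3 by intervention discards those variables' equations.
A = -2D - 4  [with D=-3]  = 2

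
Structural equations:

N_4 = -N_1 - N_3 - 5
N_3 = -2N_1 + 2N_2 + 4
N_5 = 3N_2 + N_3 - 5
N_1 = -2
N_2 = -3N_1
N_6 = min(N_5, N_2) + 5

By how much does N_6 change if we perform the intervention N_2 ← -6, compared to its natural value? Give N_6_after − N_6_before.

Under do(N_2=-6), the mechanism N_2 = -3N_1 is discarded; N_2 is fixed at -6.
N_3 = -2N_1 + 2N_2 + 4  [with N_1=-2, N_2=-6]  = -4
N_5 = 3N_2 + N_3 - 5  [with N_2=-6, N_3=-4]  = -27
N_6 = min(N_5, N_2) + 5  [with N_5=-27, N_2=-6]  = -22
Without intervention: N_2 = -3N_1  [with N_1=-2]  = 6; N_3 = -2N_1 + 2N_2 + 4  [with N_1=-2, N_2=6]  = 20; N_5 = 3N_2 + N_3 - 5  [with N_2=6, N_3=20]  = 33; N_6 = min(N_5, N_2) + 5  [with N_5=33, N_2=6]  = 11.
Change = -22 − 11 = -33.

-33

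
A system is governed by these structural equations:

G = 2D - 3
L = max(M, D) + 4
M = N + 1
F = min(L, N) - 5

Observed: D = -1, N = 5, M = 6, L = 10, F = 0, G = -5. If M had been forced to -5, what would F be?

do(M=-5) replaces the equation M = N + 1 with the constant M = -5.
L = max(M, D) + 4  [with M=-5, D=-1]  = 3
F = min(L, N) - 5  [with L=3, N=5]  = -2

-2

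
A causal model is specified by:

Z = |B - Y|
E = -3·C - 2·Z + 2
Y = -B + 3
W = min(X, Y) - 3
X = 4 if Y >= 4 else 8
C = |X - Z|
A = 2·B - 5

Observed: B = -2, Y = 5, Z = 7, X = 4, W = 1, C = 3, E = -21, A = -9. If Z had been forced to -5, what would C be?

The intervention breaks the incoming arrows to Z: Z = |B - Y| no longer applies, and Z = -5.
Y = -B + 3  [with B=-2]  = 5
X = 4 if Y >= 4 else 8  [with Y=5]  = 4
C = |X - Z|  [with X=4, Z=-5]  = 9

9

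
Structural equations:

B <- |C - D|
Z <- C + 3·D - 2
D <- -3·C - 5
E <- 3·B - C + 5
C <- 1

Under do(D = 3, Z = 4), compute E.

10

Setting D = 3, Z = 4 by intervention discards those variables' equations.
B = |C - D|  [with C=1, D=3]  = 2
E = 3·B - C + 5  [with B=2, C=1]  = 10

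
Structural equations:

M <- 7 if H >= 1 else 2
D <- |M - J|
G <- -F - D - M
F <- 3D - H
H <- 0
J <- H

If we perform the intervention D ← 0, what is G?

Under do(D=0), the mechanism D <- |M - J| is discarded; D is fixed at 0.
M = 7 if H >= 1 else 2  [with H=0]  = 2
F = 3D - H  [with D=0, H=0]  = 0
G = -F - D - M  [with F=0, D=0, M=2]  = -2

-2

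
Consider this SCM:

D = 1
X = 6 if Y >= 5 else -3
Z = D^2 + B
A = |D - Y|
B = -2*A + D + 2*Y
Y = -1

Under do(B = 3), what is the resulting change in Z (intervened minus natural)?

Under do(B=3), the mechanism B = -2*A + D + 2*Y is discarded; B is fixed at 3.
Z = D^2 + B  [with D=1, B=3]  = 4
Without intervention: A = |D - Y|  [with D=1, Y=-1]  = 2; B = -2*A + D + 2*Y  [with A=2, D=1, Y=-1]  = -5; Z = D^2 + B  [with D=1, B=-5]  = -4.
Change = 4 − (-4) = 8.

8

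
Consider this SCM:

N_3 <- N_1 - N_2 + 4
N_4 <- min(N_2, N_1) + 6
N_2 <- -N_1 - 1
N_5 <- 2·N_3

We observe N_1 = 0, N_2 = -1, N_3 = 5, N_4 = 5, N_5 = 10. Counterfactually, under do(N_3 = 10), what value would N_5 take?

20

do(N_3=10) replaces the equation N_3 <- N_1 - N_2 + 4 with the constant N_3 = 10.
N_5 = 2·N_3  [with N_3=10]  = 20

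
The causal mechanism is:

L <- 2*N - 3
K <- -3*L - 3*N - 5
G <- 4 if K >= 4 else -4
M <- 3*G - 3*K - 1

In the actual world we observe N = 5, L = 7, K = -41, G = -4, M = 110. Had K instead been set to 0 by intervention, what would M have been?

do(K=0) replaces the equation K <- -3*L - 3*N - 5 with the constant K = 0.
G = 4 if K >= 4 else -4  [with K=0]  = -4
M = 3*G - 3*K - 1  [with G=-4, K=0]  = -13

-13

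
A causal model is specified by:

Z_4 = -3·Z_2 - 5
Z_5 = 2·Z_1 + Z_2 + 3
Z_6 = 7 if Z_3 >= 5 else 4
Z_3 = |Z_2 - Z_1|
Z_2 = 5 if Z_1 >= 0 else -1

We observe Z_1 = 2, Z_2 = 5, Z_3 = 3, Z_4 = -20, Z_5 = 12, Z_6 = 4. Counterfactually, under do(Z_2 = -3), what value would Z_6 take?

7

Under do(Z_2=-3), the mechanism Z_2 = 5 if Z_1 >= 0 else -1 is discarded; Z_2 is fixed at -3.
Z_3 = |Z_2 - Z_1|  [with Z_2=-3, Z_1=2]  = 5
Z_6 = 7 if Z_3 >= 5 else 4  [with Z_3=5]  = 7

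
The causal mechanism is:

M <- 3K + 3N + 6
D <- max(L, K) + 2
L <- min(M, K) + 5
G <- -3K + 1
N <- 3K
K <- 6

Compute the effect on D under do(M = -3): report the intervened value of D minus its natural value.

do(M=-3) replaces the equation M <- 3K + 3N + 6 with the constant M = -3.
L = min(M, K) + 5  [with M=-3, K=6]  = 2
D = max(L, K) + 2  [with L=2, K=6]  = 8
Without intervention: N = 3K  [with K=6]  = 18; M = 3K + 3N + 6  [with K=6, N=18]  = 78; L = min(M, K) + 5  [with M=78, K=6]  = 11; D = max(L, K) + 2  [with L=11, K=6]  = 13.
Change = 8 − 13 = -5.

-5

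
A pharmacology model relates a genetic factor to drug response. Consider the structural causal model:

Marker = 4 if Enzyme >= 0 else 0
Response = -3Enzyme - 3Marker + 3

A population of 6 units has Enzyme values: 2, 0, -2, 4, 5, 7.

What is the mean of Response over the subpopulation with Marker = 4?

-19.8

E[Response|Marker=4] averages over only the 5 units with Marker=4 (Enzyme = 2, 0, 4, 5, 7): Response = -15, -9, -21, -24, -30, mean -19.8.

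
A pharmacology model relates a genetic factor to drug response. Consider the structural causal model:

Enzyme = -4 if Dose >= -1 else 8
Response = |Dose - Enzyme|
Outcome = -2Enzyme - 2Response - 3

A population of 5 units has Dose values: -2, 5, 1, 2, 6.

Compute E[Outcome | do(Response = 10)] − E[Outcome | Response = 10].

7.2

Every unit gets Response=10 under the intervention. Outcome values become -39, -15, -15, -15, -15; E[Outcome|do(Response=10)] = -19.8.
Observing Response=10 restricts to units where Response's equation naturally yields 10: Dose ∈ {-2, 6}. In that subpopulation Outcome = -39, -15, mean -27.
Difference = -19.8 − (-27) = 7.2.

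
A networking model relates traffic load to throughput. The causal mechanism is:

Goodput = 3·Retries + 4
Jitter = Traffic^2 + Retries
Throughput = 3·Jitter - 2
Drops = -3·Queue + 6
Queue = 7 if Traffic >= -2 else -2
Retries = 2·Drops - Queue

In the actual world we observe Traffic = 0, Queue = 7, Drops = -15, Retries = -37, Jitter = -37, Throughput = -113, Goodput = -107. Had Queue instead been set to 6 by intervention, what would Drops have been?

-12

The intervention breaks the incoming arrows to Queue: Queue = 7 if Traffic >= -2 else -2 no longer applies, and Queue = 6.
Drops = -3·Queue + 6  [with Queue=6]  = -12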